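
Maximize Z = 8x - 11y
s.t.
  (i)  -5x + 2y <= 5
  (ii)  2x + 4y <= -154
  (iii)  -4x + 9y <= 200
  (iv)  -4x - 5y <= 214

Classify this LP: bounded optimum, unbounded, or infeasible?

From the feasible point (-41/3, -95/3), moving in the direction (4, -2) keeps every constraint satisfied while Z increases without bound.

unbounded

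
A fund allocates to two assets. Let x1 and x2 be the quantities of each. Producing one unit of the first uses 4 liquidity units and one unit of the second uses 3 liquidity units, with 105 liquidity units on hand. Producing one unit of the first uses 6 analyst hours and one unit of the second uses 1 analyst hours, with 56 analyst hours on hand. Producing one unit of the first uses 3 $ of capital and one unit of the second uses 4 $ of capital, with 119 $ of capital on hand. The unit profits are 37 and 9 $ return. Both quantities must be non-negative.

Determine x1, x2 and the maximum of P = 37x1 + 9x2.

x1 = 5, x2 = 26, maximum P = 419

Extreme points and P = 37x1 + 9x2:
  (0, 0) → P = 0
  (0, 119/4) → P = 1071/4
  (28/3, 0) → P = 1036/3
  (5, 26) → P = 419

The optimum lies where 6x1 + x2 = 56 and 3x1 + 4x2 = 119.
Solving simultaneously gives x1 = 5, x2 = 26.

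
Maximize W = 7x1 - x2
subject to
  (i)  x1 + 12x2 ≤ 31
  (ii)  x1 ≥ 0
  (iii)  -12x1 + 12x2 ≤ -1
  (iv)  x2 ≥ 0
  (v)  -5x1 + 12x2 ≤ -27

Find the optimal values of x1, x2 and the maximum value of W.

x1 = 31, x2 = 0, maximum W = 217

The optimum lies where x1 + 12x2 = 31 and x2 = 0.
Solving simultaneously gives x1 = 31, x2 = 0.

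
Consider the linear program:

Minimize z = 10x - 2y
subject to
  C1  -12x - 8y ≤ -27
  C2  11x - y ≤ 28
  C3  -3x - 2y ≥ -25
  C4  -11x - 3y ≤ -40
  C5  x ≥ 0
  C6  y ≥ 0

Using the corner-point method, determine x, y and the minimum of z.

The binding constraints are -3x - 2y = -25 and -11x - 3y = -40.
Solving simultaneously gives x = 5/13, y = 155/13.

x = 5/13, y = 155/13, minimum z = -20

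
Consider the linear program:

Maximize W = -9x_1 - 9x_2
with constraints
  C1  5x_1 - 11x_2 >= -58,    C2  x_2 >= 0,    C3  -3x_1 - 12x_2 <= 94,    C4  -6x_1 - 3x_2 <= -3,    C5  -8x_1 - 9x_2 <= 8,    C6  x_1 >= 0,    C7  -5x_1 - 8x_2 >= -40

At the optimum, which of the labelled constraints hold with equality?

Corner points and W = -9x_1 - 9x_2:
  (1/2, 0) → W = -9/2
  (8, 0) → W = -72
  (0, 1) → W = -9
  (0, 5) → W = -45

The maximum is at (1/2, 0). Substituting into each constraint, equality holds for C2 and C4; the remaining constraints have slack.

C2 and C4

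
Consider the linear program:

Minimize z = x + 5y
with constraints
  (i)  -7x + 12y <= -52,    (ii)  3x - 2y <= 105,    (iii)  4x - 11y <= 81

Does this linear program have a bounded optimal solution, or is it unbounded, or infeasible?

bounded optimum

Vertices and z = x + 5y:
  (578/11, 579/22) → z = 4051/22
  (-400/29, -359/29) → z = -2195/29
  (993/25, 177/25) → z = 1878/25
The feasible region has finitely many vertices and no improving ray; the minimum is -2195/29 at (-400/29, -359/29).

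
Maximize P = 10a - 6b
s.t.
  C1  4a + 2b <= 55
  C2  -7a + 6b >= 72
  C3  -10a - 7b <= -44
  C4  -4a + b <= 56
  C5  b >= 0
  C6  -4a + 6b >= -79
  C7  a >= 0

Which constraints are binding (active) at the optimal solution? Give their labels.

C1 and C2

Vertices and P = 10a - 6b:
  (93/19, 673/38) → P = -1089/19
  (0, 55/2) → P = -165
  (0, 12) → P = -72

The maximum is at (93/19, 673/38). Substituting into each constraint, equality holds for C1 and C2; the remaining constraints have slack.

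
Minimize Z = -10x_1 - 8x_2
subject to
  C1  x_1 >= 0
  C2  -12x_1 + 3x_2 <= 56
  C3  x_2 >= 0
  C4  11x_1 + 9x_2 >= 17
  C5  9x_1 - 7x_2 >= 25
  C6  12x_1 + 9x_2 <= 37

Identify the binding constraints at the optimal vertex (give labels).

Extreme points and Z = -10x_1 - 8x_2:
  (25/9, 0) → Z = -250/9
  (37/12, 0) → Z = -185/6
  (44/15, 1/5) → Z = -464/15

The minimum is at (44/15, 1/5). Substituting into each constraint, equality holds for C5 and C6; the remaining constraints have slack.

C5 and C6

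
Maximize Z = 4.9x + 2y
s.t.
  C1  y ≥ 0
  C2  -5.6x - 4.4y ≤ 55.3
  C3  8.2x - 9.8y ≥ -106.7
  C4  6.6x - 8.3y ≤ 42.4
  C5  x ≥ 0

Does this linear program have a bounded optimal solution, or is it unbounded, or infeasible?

unbounded

From the feasible point (212/33, 0), moving in the direction (8.3, 6.6) keeps every constraint satisfied while Z increases without bound.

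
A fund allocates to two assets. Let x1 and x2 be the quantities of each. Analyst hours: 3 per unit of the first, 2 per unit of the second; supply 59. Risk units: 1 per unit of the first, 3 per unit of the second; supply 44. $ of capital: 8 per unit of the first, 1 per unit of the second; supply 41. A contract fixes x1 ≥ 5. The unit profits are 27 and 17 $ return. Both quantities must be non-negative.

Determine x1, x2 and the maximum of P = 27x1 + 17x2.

x1 = 5, x2 = 1, maximum P = 152

Feasible corners and P = 27x1 + 17x2:
  (41/8, 0) → P = 1107/8
  (5, 0) → P = 135
  (5, 1) → P = 152

The binding constraints are 8x1 + x2 = 41 and x1 = 5.
Solving simultaneously gives x1 = 5, x2 = 1.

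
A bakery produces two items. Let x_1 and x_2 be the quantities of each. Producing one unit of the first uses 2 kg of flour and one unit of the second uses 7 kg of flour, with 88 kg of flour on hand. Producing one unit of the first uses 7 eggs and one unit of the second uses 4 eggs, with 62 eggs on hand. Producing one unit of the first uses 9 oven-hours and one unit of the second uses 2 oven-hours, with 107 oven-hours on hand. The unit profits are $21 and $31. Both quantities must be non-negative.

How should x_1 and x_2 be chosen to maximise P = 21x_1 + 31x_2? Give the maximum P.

Feasible corners and P = 21x_1 + 31x_2:
  (0, 0) → P = 0
  (0, 88/7) → P = 2728/7
  (62/7, 0) → P = 186
  (2, 12) → P = 414

x_1 = 2, x_2 = 12, maximum P = 414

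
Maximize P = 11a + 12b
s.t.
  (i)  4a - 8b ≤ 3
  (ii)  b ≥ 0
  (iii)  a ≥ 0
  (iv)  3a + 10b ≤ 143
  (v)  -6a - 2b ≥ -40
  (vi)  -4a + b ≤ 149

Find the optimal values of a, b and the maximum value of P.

a = 19/9, b = 41/3, maximum P = 1685/9

Extreme points and P = 11a + 12b:
  (3/4, 0) → P = 33/4
  (163/28, 71/28) → P = 2645/28
  (0, 0) → P = 0
  (0, 143/10) → P = 858/5
  (19/9, 41/3) → P = 1685/9

The optimum lies where 3a + 10b = 143 and -6a - 2b = -40.
Solving simultaneously gives a = 19/9, b = 41/3.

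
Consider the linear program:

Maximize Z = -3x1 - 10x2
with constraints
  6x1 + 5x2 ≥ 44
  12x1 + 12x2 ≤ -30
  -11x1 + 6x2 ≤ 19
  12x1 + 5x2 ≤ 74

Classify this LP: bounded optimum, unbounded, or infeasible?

The boundaries 6x1 + 5x2 = 44 and 12x1 + 12x2 = -30 meet at (113/2, -59), but that point violates 12x1 + 5x2 ≤ 74. Every candidate vertex is excluded by some other constraint, so the feasible region is empty.

infeasible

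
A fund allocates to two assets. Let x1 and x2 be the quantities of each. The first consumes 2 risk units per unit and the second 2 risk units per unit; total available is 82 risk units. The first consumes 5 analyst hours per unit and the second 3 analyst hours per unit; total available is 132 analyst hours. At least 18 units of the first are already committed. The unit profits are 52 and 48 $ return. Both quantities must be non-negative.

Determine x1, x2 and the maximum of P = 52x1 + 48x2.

x1 = 18, x2 = 14, maximum P = 1608

Vertices and P = 52x1 + 48x2:
  (132/5, 0) → P = 6864/5
  (18, 0) → P = 936
  (18, 14) → P = 1608

The binding constraints are 5x1 + 3x2 = 132 and x1 = 18.
Solving simultaneously gives x1 = 18, x2 = 14.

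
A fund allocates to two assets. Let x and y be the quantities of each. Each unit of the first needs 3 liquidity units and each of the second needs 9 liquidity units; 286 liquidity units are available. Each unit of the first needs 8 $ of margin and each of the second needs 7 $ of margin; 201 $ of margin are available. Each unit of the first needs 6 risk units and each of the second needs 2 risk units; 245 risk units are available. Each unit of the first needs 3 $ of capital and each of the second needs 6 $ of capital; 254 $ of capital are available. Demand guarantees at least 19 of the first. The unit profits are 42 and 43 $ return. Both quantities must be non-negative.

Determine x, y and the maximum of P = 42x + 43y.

x = 19, y = 7, maximum P = 1099

The binding constraints are 8x + 7y = 201 and x = 19.
Solving simultaneously gives x = 19, y = 7.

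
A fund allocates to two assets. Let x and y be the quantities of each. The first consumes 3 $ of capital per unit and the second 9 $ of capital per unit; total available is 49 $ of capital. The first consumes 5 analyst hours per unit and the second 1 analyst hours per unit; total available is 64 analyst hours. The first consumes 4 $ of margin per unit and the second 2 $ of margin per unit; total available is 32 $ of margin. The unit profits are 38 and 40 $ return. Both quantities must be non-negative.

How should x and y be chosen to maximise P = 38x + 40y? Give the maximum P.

x = 19/3, y = 10/3, maximum P = 374

Corner points and P = 38x + 40y:
  (0, 0) → P = 0
  (0, 49/9) → P = 1960/9
  (8, 0) → P = 304
  (19/3, 10/3) → P = 374

The optimum lies where 3x + 9y = 49 and 4x + 2y = 32.
Solving simultaneously gives x = 19/3, y = 10/3.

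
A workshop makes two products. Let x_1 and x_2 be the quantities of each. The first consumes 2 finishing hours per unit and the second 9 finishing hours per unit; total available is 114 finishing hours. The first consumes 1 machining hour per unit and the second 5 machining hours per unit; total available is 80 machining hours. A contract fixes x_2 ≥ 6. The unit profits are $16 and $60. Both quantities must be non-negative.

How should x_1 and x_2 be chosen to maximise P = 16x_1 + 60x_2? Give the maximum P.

Feasible corners and P = 16x_1 + 60x_2:
  (0, 38/3) → P = 760
  (0, 6) → P = 360
  (30, 6) → P = 840

x_1 = 30, x_2 = 6, maximum P = 840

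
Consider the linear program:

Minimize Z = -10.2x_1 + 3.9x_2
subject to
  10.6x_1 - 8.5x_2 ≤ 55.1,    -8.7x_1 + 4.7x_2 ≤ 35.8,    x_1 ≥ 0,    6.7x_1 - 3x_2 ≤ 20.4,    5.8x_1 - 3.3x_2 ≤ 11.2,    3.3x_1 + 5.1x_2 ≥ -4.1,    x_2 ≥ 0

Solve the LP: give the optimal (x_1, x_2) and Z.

x_1 = 264/7, x_2 = 542/7, minimum Z = -579/7

Extreme points and Z = -10.2x_1 + 3.9x_2:
  (0, 358/47) → Z = 6981/235
  (264/7, 542/7) → Z = -579/7
  (0, 0) → Z = 0
  (1124/157, 4328/471) → Z = -29192/785
  (56/29, 0) → Z = -2856/145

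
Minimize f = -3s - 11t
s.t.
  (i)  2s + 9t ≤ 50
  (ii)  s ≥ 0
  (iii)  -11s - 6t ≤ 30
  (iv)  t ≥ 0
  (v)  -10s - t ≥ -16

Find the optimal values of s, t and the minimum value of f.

s = 47/44, t = 117/22, minimum f = -2715/44

Vertices and f = -3s - 11t:
  (0, 50/9) → f = -550/9
  (47/44, 117/22) → f = -2715/44
  (0, 0) → f = 0
  (8/5, 0) → f = -24/5

The binding constraints are 2s + 9t = 50 and -10s - t = -16.
Solving simultaneously gives s = 47/44, t = 117/22.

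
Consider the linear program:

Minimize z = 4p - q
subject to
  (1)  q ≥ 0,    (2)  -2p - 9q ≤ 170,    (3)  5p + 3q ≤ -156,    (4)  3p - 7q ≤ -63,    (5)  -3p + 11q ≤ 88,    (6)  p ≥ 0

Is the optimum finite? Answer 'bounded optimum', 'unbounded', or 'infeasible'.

infeasible

The boundaries -3p + 11q = 88 and p = 0 meet at (0, 8), but that point violates 5p + 3q ≤ -156. Every candidate vertex is excluded by some other constraint, so the feasible region is empty.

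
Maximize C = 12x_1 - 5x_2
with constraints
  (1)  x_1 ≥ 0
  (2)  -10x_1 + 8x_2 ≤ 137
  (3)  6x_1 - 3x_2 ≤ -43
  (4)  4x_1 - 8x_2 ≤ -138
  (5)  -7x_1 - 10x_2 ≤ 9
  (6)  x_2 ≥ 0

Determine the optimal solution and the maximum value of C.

x_1 = 67/18, x_2 = 196/9, maximum C = -578/9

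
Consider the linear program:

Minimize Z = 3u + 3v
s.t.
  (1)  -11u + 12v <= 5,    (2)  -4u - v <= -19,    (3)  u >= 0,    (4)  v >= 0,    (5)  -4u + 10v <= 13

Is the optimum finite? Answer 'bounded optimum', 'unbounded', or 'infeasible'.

Feasible corners and Z = 3u + 3v:
  (19/4, 0) → Z = 57/4
  (177/44, 32/11) → Z = 915/44
The feasible region has finitely many vertices and no improving ray; the minimum is 57/4 at (19/4, 0).

bounded optimum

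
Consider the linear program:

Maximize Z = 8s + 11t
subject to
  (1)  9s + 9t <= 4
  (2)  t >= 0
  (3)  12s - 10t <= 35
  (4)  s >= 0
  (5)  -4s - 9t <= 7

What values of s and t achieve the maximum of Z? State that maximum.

At the optimal vertex, 9s + 9t = 4 and s = 0.
Solving simultaneously gives s = 0, t = 4/9.

s = 0, t = 4/9, maximum Z = 44/9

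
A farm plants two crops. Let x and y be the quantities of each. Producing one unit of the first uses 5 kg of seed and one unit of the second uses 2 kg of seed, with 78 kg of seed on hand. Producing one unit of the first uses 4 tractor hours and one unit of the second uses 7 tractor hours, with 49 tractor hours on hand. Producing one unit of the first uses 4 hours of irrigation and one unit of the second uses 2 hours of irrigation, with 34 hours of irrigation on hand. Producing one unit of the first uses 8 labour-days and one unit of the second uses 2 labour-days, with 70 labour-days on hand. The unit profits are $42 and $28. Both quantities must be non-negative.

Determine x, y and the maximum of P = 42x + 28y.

Vertices and P = 42x + 28y:
  (0, 0) → P = 0
  (0, 7) → P = 196
  (17/2, 0) → P = 357
  (7, 3) → P = 378

At the optimal vertex, 4x + 7y = 49 and 4x + 2y = 34.
Solving simultaneously gives x = 7, y = 3.

x = 7, y = 3, maximum P = 378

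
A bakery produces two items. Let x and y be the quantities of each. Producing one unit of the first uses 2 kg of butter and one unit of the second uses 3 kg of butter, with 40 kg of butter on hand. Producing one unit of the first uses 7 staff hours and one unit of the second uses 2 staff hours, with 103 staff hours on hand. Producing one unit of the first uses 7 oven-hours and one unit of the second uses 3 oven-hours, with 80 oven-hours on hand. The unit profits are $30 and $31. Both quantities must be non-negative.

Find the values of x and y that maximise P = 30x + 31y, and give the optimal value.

x = 8, y = 8, maximum P = 488

Corner points and P = 30x + 31y:
  (0, 0) → P = 0
  (0, 40/3) → P = 1240/3
  (80/7, 0) → P = 2400/7
  (8, 8) → P = 488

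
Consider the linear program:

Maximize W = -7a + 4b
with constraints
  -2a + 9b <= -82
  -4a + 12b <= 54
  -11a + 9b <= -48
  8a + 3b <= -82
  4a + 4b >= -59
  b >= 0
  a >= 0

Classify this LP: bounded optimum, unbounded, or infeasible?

infeasible

The boundaries -2a + 9b = -82 and b = 0 meet at (41, 0), but that point violates 8a + 3b ≤ -82. Every candidate vertex is excluded by some other constraint, so the feasible region is empty.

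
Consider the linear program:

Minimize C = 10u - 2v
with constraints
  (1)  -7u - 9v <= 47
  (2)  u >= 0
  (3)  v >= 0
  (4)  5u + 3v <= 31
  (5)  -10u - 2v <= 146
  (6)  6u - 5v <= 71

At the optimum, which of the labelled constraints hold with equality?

(2) and (4)

Feasible corners and C = 10u - 2v:
  (0, 0) → C = 0
  (0, 31/3) → C = -62/3
  (31/5, 0) → C = 62

The minimum is at (0, 31/3). Substituting into each constraint, equality holds for (2) and (4); the remaining constraints have slack.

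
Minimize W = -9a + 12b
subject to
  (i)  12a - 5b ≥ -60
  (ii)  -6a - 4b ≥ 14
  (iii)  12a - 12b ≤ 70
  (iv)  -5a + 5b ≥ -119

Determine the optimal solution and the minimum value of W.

a = -535/42, b = -130/7, minimum W = -1515/14

At the optimal vertex, 12a - 5b = -60 and 12a - 12b = 70.
Solving simultaneously gives a = -535/42, b = -130/7.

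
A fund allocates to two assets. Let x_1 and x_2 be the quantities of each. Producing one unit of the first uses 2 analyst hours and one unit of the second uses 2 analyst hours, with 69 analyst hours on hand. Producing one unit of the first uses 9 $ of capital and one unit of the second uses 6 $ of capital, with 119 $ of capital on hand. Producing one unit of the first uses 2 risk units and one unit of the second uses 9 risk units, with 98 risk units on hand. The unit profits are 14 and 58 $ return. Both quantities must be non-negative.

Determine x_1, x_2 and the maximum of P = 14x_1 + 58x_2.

Feasible corners and P = 14x_1 + 58x_2:
  (0, 0) → P = 0
  (0, 98/9) → P = 5684/9
  (119/9, 0) → P = 1666/9
  (7, 28/3) → P = 1918/3

x_1 = 7, x_2 = 28/3, maximum P = 1918/3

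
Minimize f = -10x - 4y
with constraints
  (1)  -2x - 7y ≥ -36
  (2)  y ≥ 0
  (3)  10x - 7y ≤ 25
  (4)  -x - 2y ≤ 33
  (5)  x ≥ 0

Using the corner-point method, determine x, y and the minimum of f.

Extreme points and f = -10x - 4y:
  (61/12, 155/42) → f = -2755/42
  (0, 36/7) → f = -144/7
  (5/2, 0) → f = -25
  (0, 0) → f = 0

The optimum lies where -2x - 7y = -36 and 10x - 7y = 25.
Solving simultaneously gives x = 61/12, y = 155/42.

x = 61/12, y = 155/42, minimum f = -2755/42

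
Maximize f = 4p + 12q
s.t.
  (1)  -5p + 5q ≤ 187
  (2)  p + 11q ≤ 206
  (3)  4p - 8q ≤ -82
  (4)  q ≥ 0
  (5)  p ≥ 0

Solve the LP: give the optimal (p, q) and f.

Extreme points and f = 4p + 12q:
  (373/26, 453/26) → f = 3464/13
  (0, 206/11) → f = 2472/11
  (0, 41/4) → f = 123

At the optimal vertex, p + 11q = 206 and 4p - 8q = -82.
Solving simultaneously gives p = 373/26, q = 453/26.

p = 373/26, q = 453/26, maximum f = 3464/13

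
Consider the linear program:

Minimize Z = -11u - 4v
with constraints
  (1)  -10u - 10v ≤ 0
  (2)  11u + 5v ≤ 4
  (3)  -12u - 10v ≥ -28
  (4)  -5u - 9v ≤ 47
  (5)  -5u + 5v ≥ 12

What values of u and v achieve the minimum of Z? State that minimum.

Extreme points and Z = -11u - 4v:
  (-6/5, 6/5) → Z = 42/5
  (-2, 26/5) → Z = 6/5
  (-1/2, 19/10) → Z = -21/10
The feasible region is unbounded (it extends along (-1, 1), (-5, 6)), but Z strictly increases along every unbounded feasible direction, so there is no improving ray and the minimum is attained at a vertex.

The binding constraints are 11u + 5v = 4 and -5u + 5v = 12.
Solving simultaneously gives u = -1/2, v = 19/10.

u = -1/2, v = 19/10, minimum Z = -21/10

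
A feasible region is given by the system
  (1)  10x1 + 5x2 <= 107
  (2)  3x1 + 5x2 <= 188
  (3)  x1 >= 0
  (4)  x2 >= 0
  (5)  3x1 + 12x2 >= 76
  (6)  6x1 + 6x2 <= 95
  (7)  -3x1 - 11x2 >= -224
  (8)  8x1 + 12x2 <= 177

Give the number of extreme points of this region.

5

Pairwise boundary intersections that survive every other constraint:
  (904/105, 439/105)
  (167/30, 154/15)
  (0, 19/3)
  (0, 59/4)
  (13/4, 151/12)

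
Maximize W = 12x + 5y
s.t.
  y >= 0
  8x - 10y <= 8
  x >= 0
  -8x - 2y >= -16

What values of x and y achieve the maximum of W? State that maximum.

x = 0, y = 8, maximum W = 40

Feasible corners and W = 12x + 5y:
  (1, 0) → W = 12
  (0, 0) → W = 0
  (11/6, 2/3) → W = 76/3
  (0, 8) → W = 40

The binding constraints are x = 0 and -8x - 2y = -16.
Solving simultaneously gives x = 0, y = 8.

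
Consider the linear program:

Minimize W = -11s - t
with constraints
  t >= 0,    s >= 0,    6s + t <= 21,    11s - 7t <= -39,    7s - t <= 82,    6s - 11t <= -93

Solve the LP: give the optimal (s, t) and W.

At the optimal vertex, 6s + t = 21 and 6s - 11t = -93.
Solving simultaneously gives s = 23/12, t = 19/2.

s = 23/12, t = 19/2, minimum W = -367/12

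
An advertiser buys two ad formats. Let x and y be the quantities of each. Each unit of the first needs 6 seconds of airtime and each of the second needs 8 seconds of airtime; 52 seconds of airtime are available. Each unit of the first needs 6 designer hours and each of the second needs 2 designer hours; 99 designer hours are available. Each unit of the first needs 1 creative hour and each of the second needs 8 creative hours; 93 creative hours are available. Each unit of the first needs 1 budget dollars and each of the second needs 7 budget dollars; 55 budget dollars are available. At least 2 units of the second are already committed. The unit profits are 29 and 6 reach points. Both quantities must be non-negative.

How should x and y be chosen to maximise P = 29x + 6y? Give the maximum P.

Corner points and P = 29x + 6y:
  (0, 13/2) → P = 39
  (0, 2) → P = 12
  (6, 2) → P = 186

The optimum lies where 6x + 8y = 52 and y = 2.
Solving simultaneously gives x = 6, y = 2.

x = 6, y = 2, maximum P = 186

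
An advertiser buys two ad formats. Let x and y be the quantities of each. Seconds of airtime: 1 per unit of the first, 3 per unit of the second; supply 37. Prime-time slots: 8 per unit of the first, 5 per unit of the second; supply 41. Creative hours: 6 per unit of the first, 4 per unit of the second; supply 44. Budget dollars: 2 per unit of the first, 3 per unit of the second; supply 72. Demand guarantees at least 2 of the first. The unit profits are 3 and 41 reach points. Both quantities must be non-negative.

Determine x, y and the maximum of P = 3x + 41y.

Feasible corners and P = 3x + 41y:
  (41/8, 0) → P = 123/8
  (2, 0) → P = 6
  (2, 5) → P = 211

The binding constraints are 8x + 5y = 41 and x = 2.
Solving simultaneously gives x = 2, y = 5.

x = 2, y = 5, maximum P = 211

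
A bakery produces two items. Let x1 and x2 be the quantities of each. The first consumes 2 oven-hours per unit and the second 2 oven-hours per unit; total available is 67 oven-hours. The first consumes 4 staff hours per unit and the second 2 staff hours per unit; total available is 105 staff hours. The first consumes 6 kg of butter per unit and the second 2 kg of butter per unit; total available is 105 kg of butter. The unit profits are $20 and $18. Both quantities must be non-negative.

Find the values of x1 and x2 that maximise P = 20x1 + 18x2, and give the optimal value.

Feasible corners and P = 20x1 + 18x2:
  (0, 0) → P = 0
  (0, 67/2) → P = 603
  (35/2, 0) → P = 350
  (19/2, 24) → P = 622

The binding constraints are 2x1 + 2x2 = 67 and 6x1 + 2x2 = 105.
Solving simultaneously gives x1 = 19/2, x2 = 24.

x1 = 19/2, x2 = 24, maximum P = 622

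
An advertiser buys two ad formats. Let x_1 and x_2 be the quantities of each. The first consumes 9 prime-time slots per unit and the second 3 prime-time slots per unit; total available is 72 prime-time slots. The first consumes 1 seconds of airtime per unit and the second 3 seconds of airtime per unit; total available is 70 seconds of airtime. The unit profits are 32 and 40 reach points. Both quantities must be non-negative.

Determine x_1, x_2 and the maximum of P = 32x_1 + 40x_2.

x_1 = 1/4, x_2 = 93/4, maximum P = 938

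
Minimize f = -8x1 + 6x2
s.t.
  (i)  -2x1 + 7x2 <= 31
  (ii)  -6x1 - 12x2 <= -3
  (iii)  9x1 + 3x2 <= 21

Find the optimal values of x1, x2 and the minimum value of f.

Vertices and f = -8x1 + 6x2:
  (-117/22, 32/11) → f = 60
  (18/23, 107/23) → f = 498/23
  (27/10, -11/10) → f = -141/5

The binding constraints are -6x1 - 12x2 = -3 and 9x1 + 3x2 = 21.
Solving simultaneously gives x1 = 27/10, x2 = -11/10.

x1 = 27/10, x2 = -11/10, minimum f = -141/5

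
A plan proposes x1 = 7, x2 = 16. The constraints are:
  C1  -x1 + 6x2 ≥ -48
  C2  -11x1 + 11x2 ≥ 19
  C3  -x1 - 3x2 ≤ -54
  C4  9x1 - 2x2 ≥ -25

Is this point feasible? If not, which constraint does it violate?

feasible

C1: 89 ≥ -48 ✓
C2: 99 ≥ 19 ✓
C3: -55 ≤ -54 ✓
C4: 31 ≥ -25 ✓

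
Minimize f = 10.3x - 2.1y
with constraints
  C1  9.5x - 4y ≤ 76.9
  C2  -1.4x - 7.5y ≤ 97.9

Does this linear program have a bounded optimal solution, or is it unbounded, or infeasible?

From the feasible point (3703/1537, -103771/7685), moving in the direction (-7.5, 1.4) keeps every constraint satisfied while f decreases without bound.

unbounded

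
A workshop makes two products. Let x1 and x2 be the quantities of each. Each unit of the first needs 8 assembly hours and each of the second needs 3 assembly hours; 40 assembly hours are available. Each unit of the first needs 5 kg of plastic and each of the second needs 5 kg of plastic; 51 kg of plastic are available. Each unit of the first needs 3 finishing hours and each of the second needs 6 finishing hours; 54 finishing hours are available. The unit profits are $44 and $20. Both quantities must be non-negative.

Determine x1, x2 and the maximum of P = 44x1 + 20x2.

x1 = 2, x2 = 8, maximum P = 248

Vertices and P = 44x1 + 20x2:
  (0, 0) → P = 0
  (0, 9) → P = 180
  (5, 0) → P = 220
  (2, 8) → P = 248

The binding constraints are 8x1 + 3x2 = 40 and 3x1 + 6x2 = 54.
Solving simultaneously gives x1 = 2, x2 = 8.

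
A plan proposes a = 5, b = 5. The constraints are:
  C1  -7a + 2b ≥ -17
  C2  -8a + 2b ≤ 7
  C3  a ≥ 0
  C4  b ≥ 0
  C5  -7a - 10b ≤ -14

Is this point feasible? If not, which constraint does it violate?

Constraint C1: -7a + 2b = -25, which is not ≥ -17. All other constraints are satisfied.

not feasible — violates C1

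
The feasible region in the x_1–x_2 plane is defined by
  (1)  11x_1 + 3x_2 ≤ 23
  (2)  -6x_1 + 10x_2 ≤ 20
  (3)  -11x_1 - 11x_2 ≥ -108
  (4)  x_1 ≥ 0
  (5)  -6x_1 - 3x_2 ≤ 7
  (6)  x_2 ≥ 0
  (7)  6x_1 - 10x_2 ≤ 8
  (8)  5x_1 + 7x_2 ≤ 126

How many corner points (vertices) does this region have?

5

Of the 27 pairwise boundary intersections, those satisfying every inequality are:
  (85/64, 179/64)
  (127/64, 25/64)
  (0, 2)
  (0, 0)
  (4/3, 0)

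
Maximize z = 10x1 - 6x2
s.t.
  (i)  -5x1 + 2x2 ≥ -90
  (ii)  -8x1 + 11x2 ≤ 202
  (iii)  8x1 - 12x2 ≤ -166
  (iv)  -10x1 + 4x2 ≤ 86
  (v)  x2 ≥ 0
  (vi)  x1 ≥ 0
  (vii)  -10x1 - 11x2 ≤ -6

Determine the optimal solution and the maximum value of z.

Extreme points and z = 10x1 - 6x2:
  (1394/39, 1730/39) → z = 3560/39
  (353/11, 775/22) → z = 1205/11
  (0, 202/11) → z = -1212/11
  (0, 83/6) → z = -83

x1 = 353/11, x2 = 775/22, maximum z = 1205/11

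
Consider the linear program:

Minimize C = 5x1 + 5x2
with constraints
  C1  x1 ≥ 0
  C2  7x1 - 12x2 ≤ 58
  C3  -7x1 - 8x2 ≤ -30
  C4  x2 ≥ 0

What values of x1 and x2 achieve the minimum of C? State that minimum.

x1 = 0, x2 = 15/4, minimum C = 75/4

Corner points and C = 5x1 + 5x2:
  (0, 15/4) → C = 75/4
  (58/7, 0) → C = 290/7
  (30/7, 0) → C = 150/7
The feasible region is unbounded (it extends along (0, 1), (12, 7)), but C strictly increases along every unbounded feasible direction, so there is no improving ray and the minimum is attained at a vertex.

At the optimal vertex, x1 = 0 and -7x1 - 8x2 = -30.
Solving simultaneously gives x1 = 0, x2 = 15/4.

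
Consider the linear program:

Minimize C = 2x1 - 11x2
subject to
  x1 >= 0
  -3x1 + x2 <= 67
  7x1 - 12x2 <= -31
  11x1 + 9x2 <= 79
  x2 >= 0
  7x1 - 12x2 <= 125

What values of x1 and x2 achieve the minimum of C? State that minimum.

Vertices and C = 2x1 - 11x2:
  (0, 31/12) → C = -341/12
  (0, 79/9) → C = -869/9
  (223/65, 298/65) → C = -2832/65

x1 = 0, x2 = 79/9, minimum C = -869/9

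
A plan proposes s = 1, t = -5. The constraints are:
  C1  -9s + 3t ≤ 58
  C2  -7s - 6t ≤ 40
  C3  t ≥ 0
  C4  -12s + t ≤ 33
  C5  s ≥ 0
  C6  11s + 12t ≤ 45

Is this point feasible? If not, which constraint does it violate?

not feasible — violates C3

Constraint C3: t = -5, which is not ≥ 0. All other constraints are satisfied.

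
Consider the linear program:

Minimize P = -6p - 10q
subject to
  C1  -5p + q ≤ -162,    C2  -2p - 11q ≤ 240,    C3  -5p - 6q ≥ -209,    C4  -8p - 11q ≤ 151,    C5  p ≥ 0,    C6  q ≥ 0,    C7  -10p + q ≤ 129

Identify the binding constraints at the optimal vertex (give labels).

C1 and C3

Extreme points and P = -6p - 10q:
  (1181/35, 47/7) → P = -1348/5
  (162/5, 0) → P = -972/5
  (209/5, 0) → P = -1254/5

The minimum is at (1181/35, 47/7). Substituting into each constraint, equality holds for C1 and C3; the remaining constraints have slack.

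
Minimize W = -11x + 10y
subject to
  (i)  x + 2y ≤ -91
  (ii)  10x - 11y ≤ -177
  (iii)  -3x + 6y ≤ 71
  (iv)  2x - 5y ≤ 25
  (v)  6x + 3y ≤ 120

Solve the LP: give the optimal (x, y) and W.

x = -45, y = -23, minimum W = 265

The optimum lies where x + 2y = -91 and 2x - 5y = 25.
Solving simultaneously gives x = -45, y = -23.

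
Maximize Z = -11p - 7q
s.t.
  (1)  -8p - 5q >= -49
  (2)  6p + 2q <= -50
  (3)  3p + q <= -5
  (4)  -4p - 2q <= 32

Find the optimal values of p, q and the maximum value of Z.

p = -9, q = 2, maximum Z = 85

Corner points and Z = -11p - 7q:
  (-174/7, 347/7) → Z = -515/7
  (-129/2, 113) → Z = -163/2
  (-9, 2) → Z = 85

The optimum lies where 6p + 2q = -50 and -4p - 2q = 32.
Solving simultaneously gives p = -9, q = 2.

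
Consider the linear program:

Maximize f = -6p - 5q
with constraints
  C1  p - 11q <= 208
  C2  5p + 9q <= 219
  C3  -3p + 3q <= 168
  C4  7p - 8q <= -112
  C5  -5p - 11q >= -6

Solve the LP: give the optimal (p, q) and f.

p = -412/5, q = -132/5, maximum f = 3132/5

Corner points and f = -6p - 5q:
  (-412/5, -132/5) → f = 3132/5
  (-2896/69, -1568/69) → f = 25216/69
  (-305/8, 143/8) → f = 1115/8
  (-1184/117, 602/117) → f = 4094/117

The optimum lies where p - 11q = 208 and -3p + 3q = 168.
Solving simultaneously gives p = -412/5, q = -132/5.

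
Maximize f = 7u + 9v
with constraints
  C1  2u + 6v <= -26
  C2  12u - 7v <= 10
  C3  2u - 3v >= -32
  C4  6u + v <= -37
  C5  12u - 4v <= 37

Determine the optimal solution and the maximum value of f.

Feasible corners and f = 7u + 9v:
  (-15, 2/3) → f = -99
  (-98/17, -41/17) → f = -1055/17
  (-83/18, -28/3) → f = -2093/18
The feasible region is unbounded (it extends along (-3, -2), (-7, -12)), but f strictly decreases along every unbounded feasible direction, so there is no improving ray and the maximum is attained at a vertex.

u = -98/17, v = -41/17, maximum f = -1055/17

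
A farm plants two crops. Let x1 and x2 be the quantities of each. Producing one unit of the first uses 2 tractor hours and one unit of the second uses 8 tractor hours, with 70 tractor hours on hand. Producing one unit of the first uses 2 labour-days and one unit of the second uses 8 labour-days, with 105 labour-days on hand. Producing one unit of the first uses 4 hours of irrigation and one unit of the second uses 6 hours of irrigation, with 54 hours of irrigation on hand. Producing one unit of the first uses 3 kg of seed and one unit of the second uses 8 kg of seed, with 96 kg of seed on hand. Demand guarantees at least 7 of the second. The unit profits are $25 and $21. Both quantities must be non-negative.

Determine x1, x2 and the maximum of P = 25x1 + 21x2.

Feasible corners and P = 25x1 + 21x2:
  (0, 35/4) → P = 735/4
  (0, 7) → P = 147
  (3/5, 43/5) → P = 978/5
  (3, 7) → P = 222

The binding constraints are 4x1 + 6x2 = 54 and x2 = 7.
Solving simultaneously gives x1 = 3, x2 = 7.

x1 = 3, x2 = 7, maximum P = 222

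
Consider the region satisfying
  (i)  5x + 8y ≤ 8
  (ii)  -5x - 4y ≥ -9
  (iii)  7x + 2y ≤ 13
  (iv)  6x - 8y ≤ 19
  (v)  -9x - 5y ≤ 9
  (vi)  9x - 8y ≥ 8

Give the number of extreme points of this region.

5

Pairwise boundary intersections that survive every other constraint:
  (44/23, -9/46)
  (8/7, 2/7)
  (71/34, -55/68)
  (23/102, -75/34)
  (-32/117, -17/13)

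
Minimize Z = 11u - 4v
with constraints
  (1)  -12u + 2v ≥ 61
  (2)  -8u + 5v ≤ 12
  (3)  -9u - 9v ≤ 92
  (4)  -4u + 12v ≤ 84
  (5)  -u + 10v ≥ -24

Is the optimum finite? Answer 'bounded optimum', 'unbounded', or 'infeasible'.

infeasible

The boundaries -12u + 2v = 61 and -4u + 12v = 84 meet at (-141/34, 191/34), but that point violates -8u + 5v ≤ 12. Every candidate vertex is excluded by some other constraint, so the feasible region is empty.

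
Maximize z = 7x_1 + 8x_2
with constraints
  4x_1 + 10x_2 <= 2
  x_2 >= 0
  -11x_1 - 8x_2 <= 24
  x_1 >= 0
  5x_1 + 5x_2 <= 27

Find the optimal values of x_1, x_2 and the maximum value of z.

x_1 = 1/2, x_2 = 0, maximum z = 7/2

Corner points and z = 7x_1 + 8x_2:
  (1/2, 0) → z = 7/2
  (0, 1/5) → z = 8/5
  (0, 0) → z = 0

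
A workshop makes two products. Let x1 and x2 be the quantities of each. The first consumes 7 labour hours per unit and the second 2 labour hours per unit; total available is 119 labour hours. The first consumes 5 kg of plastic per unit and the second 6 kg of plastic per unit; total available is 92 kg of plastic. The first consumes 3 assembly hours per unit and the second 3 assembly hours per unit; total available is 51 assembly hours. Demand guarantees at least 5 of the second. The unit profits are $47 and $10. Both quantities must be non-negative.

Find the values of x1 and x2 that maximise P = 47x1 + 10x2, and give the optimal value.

x1 = 12, x2 = 5, maximum P = 614

Vertices and P = 47x1 + 10x2:
  (0, 46/3) → P = 460/3
  (0, 5) → P = 50
  (10, 7) → P = 540
  (12, 5) → P = 614

At the optimal vertex, 3x1 + 3x2 = 51 and x2 = 5.
Solving simultaneously gives x1 = 12, x2 = 5.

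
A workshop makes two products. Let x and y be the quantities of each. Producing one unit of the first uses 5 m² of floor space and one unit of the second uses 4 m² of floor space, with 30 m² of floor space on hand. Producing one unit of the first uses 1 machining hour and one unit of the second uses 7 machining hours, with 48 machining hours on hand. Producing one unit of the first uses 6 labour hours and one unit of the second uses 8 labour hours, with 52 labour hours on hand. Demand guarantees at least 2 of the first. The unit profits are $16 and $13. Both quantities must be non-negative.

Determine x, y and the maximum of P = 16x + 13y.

Extreme points and P = 16x + 13y:
  (6, 0) → P = 96
  (2, 0) → P = 32
  (2, 5) → P = 97

At the optimal vertex, 5x + 4y = 30 and 6x + 8y = 52.
Solving simultaneously gives x = 2, y = 5.

x = 2, y = 5, maximum P = 97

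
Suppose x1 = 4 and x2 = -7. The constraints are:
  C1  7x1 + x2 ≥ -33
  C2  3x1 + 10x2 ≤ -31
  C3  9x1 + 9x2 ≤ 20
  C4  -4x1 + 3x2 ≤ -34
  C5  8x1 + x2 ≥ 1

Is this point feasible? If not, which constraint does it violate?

C1: 21 ≥ -33 ✓
C2: -58 ≤ -31 ✓
C3: -27 ≤ 20 ✓
C4: -37 ≤ -34 ✓
C5: 25 ≥ 1 ✓

feasible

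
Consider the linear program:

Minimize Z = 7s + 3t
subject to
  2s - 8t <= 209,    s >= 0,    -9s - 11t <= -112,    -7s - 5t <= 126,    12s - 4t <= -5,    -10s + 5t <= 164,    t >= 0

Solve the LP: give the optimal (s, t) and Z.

Extreme points and Z = 7s + 3t:
  (0, 112/11) → Z = 336/11
  (0, 164/5) → Z = 492/5
  (131/56, 463/56) → Z = 1153/28
  (631/20, 959/10) → Z = 10171/20

s = 0, t = 112/11, minimum Z = 336/11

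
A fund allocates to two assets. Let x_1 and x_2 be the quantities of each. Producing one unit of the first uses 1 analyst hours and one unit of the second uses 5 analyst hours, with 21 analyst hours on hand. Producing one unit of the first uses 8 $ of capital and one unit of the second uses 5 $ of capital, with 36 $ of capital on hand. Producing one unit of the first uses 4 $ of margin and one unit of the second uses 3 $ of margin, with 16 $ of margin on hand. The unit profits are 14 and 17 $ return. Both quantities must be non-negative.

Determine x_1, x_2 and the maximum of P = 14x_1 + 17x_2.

Vertices and P = 14x_1 + 17x_2:
  (0, 0) → P = 0
  (0, 21/5) → P = 357/5
  (4, 0) → P = 56
  (1, 4) → P = 82

The optimum lies where x_1 + 5x_2 = 21 and 4x_1 + 3x_2 = 16.
Solving simultaneously gives x_1 = 1, x_2 = 4.

x_1 = 1, x_2 = 4, maximum P = 82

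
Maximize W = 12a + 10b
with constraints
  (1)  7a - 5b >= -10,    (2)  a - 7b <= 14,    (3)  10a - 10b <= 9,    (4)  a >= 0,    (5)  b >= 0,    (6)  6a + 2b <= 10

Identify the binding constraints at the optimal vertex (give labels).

Corner points and W = 12a + 10b:
  (0, 2) → W = 20
  (15/22, 65/22) → W = 415/11
  (9/10, 0) → W = 54/5
  (59/40, 23/40) → W = 469/20
  (0, 0) → W = 0

The maximum is at (15/22, 65/22). Substituting into each constraint, equality holds for (1) and (6); the remaining constraints have slack.

(1) and (6)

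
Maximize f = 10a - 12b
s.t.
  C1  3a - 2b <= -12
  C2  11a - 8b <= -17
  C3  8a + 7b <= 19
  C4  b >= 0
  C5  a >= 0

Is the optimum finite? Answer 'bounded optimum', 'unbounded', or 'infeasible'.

The boundaries 3a - 2b = -12 and 8a + 7b = 19 meet at (-46/37, 153/37), but that point violates a ≥ 0. Every candidate vertex is excluded by some other constraint, so the feasible region is empty.

infeasible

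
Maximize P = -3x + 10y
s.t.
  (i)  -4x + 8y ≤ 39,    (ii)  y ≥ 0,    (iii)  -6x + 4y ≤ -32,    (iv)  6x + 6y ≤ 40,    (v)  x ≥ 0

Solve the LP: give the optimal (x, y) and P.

x = 88/15, y = 4/5, maximum P = -48/5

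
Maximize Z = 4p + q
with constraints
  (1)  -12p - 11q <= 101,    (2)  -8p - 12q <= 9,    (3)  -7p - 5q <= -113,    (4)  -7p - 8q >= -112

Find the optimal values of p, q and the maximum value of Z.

p = 354/5, q = -959/20, maximum Z = 941/4

Extreme points and Z = 4p + q:
  (1401/44, -967/44) → Z = 4637/44
  (354/5, -959/20) → Z = 941/4
  (344/21, -1/3) → Z = 1369/21

At the optimal vertex, -8p - 12q = 9 and -7p - 8q = -112.
Solving simultaneously gives p = 354/5, q = -959/20.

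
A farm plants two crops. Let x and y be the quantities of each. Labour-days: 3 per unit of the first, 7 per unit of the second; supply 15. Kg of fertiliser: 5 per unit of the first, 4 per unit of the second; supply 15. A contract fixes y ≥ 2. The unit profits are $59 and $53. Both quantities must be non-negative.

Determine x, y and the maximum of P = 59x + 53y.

Extreme points and P = 59x + 53y:
  (0, 15/7) → P = 795/7
  (0, 2) → P = 106
  (1/3, 2) → P = 377/3

x = 1/3, y = 2, maximum P = 377/3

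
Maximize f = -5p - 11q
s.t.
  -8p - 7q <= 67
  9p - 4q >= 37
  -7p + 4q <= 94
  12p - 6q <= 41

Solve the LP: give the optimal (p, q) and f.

p = 29/3, q = 25/2, maximum f = -1115/6

Feasible corners and f = -5p - 11q:
  (131/2, 1105/8) → f = -14775/8
  (29/3, 25/2) → f = -1115/6
  (364/3, 1415/6) → f = -19205/6

The optimum lies where 9p - 4q = 37 and 12p - 6q = 41.
Solving simultaneously gives p = 29/3, q = 25/2.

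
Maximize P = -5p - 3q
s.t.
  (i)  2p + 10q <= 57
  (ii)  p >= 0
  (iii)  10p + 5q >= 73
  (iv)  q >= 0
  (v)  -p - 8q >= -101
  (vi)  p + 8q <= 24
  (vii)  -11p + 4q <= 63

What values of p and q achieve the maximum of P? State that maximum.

Corner points and P = -5p - 3q:
  (73/10, 0) → P = -73/2
  (464/75, 167/75) → P = -2821/75
  (24, 0) → P = -120

At the optimal vertex, 10p + 5q = 73 and q = 0.
Solving simultaneously gives p = 73/10, q = 0.

p = 73/10, q = 0, maximum P = -73/2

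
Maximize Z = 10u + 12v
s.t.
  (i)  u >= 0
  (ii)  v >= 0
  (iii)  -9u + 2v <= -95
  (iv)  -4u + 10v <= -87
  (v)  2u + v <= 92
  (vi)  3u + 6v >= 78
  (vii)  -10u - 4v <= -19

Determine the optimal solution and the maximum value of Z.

u = 1007/24, v = 97/12, maximum Z = 6199/12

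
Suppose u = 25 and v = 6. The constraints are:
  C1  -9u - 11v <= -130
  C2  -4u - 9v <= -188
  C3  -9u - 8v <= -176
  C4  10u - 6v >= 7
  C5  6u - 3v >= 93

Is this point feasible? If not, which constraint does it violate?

Constraint C2: -4u - 9v = -154, which is not ≤ -188. All other constraints are satisfied.

not feasible — violates C2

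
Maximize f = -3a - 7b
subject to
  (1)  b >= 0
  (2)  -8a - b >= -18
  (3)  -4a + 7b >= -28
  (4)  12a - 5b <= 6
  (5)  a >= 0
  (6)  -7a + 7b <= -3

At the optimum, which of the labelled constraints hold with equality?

(1) and (6)

Corner points and f = -3a - 7b:
  (1/2, 0) → f = -3/2
  (3/7, 0) → f = -9/7
  (27/49, 6/49) → f = -123/49

The maximum is at (3/7, 0). Substituting into each constraint, equality holds for (1) and (6); the remaining constraints have slack.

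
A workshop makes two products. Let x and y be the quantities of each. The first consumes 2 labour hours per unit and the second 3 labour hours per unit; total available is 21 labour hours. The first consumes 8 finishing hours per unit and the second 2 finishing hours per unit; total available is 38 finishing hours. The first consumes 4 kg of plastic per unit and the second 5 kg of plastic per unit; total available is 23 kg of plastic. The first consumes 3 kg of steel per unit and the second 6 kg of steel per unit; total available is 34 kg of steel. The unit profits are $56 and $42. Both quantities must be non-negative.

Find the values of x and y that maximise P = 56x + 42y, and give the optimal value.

x = 9/2, y = 1, maximum P = 294

Feasible corners and P = 56x + 42y:
  (0, 0) → P = 0
  (0, 23/5) → P = 966/5
  (19/4, 0) → P = 266
  (9/2, 1) → P = 294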